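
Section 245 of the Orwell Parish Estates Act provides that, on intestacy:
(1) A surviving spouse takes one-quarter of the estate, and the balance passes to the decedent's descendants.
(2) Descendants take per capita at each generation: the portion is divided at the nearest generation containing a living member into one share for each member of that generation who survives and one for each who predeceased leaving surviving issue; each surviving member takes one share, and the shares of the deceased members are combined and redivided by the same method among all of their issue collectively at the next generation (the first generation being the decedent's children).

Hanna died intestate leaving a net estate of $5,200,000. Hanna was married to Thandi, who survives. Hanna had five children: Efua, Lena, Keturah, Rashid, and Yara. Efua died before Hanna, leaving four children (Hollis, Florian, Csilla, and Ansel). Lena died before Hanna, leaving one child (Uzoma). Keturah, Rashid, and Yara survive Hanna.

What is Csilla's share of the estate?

Thandi takes one-quarter of $5,200,000 = $1,300,000. The remaining $3,900,000 passes to the descendants.
The descendants' portion ($3,900,000) is divided at the children's generation into 5 shares of $780,000. Keturah, Rashid, and Yara each take $780,000. The 2 shares of the deceased (Efua and Lena) are combined into a pool of $1,560,000.
That pool ($1,560,000) is divided at the grandchildren's generation equally among Hollis, Florian, Csilla, Ansel, and Uzoma: $312,000 each.

Csilla receives $312,000.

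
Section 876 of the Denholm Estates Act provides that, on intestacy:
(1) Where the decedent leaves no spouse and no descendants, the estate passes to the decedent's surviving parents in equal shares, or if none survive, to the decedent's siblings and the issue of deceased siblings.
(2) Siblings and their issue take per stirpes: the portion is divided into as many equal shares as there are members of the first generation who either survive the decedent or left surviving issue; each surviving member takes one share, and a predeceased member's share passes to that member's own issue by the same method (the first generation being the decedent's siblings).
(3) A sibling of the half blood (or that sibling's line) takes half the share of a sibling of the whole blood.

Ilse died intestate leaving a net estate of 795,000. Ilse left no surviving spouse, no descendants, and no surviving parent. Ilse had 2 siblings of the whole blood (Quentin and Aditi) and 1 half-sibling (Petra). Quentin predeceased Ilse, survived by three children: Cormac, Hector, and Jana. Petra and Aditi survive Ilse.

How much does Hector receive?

Hector receives 106,000.

The entire 795,000 passes to the siblings and their issue.
Counting each half-blood sibling's line as half a unit, there are 5/2 units in 795,000, so one unit is 318,000. Whole-blood lines (Quentin and Aditi) take 318,000 each; half-blood lines (Petra) take 159,000 each.
Quentin's share (318,000) is divided into 3 shares of 106,000: Cormac, Hector, and Jana each take 106,000.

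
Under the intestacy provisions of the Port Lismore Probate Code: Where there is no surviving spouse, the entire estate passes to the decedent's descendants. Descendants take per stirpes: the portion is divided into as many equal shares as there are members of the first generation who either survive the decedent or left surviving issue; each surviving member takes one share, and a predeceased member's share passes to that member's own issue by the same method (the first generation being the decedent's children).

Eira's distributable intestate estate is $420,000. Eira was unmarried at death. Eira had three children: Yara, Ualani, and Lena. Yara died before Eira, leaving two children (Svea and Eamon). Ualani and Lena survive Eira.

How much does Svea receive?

The entire $420,000 passes to the descendants.
That amount ($420,000) is divided into 3 shares of $140,000: Ualani and Lena each take $140,000; Yara's $140,000 share passes to Yara's issue.
Yara's share ($140,000) is divided into 2 shares of $70,000: Svea and Eamon each take $70,000.

Svea receives $70,000.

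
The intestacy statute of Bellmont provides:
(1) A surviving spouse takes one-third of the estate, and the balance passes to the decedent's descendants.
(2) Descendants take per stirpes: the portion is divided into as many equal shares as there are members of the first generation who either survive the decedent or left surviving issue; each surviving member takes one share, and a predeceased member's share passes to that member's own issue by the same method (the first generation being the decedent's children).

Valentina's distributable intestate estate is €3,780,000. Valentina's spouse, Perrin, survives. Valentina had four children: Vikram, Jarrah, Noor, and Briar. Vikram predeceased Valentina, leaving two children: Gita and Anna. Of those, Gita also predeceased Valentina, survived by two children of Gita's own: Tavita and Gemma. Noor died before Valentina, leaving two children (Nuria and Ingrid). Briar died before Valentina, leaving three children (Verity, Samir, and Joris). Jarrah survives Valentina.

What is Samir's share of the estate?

Perrin takes one-third of €3,780,000 = €1,260,000. The remaining €2,520,000 passes to the descendants.
The descendants' portion (€2,520,000) is divided into 4 shares of €630,000: Jarrah takes €630,000; Vikram's €630,000 share passes to Vikram's issue; Noor's €630,000 share passes to Noor's issue; Briar's €630,000 share passes to Briar's issue.
Vikram's share (€630,000) is divided into 2 shares of €315,000: Anna takes €315,000; Gita's €315,000 share passes to Gita's issue.
Gita's share (€315,000) is divided into 2 shares of €157,500: Tavita and Gemma each take €157,500.
Noor's share (€630,000) is divided into 2 shares of €315,000: Nuria and Ingrid each take €315,000.
Briar's share (€630,000) is divided into 3 shares of €210,000: Verity, Samir, and Joris each take €210,000.

Samir receives €210,000.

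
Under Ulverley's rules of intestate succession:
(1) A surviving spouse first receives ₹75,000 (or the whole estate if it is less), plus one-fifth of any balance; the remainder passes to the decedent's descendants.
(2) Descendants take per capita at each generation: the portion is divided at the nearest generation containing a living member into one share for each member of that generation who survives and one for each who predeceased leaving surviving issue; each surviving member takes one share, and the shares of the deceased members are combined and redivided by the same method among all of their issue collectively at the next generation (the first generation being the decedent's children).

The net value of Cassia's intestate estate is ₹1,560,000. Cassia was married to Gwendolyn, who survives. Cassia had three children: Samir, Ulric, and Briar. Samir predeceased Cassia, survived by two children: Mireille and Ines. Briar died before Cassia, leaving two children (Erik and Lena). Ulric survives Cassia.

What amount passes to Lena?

Gwendolyn first takes ₹75,000, leaving a balance of ₹1,485,000. Gwendolyn then takes one-fifth of the balance (₹297,000), for a total of ₹372,000. The remaining ₹1,188,000 passes to the descendants.
The descendants' portion (₹1,188,000) is divided at the children's generation into 3 shares of ₹396,000. Ulric takes ₹396,000. The 2 shares of the deceased (Samir and Briar) are combined into a pool of ₹792,000.
That pool (₹792,000) is divided at the grandchildren's generation equally among Mireille, Ines, Erik, and Lena: ₹198,000 each.

Lena receives ₹198,000.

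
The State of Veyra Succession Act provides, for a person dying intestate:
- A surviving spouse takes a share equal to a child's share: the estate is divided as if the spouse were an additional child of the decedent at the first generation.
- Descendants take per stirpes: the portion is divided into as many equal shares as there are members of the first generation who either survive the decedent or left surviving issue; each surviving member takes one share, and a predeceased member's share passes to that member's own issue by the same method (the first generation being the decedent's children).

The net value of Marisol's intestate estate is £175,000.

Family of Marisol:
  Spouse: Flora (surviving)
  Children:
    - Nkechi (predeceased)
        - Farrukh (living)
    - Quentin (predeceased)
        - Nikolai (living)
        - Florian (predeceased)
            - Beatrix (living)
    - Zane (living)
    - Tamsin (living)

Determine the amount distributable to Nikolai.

Nikolai receives £17,500.

The spouse counts as an additional share at the children's level, so there are 5 primary shares of £35,000. Flora takes one such share (£35,000).
The children's combined portion (£140,000) is divided into 4 shares of £35,000: Zane and Tamsin each take £35,000; Nkechi's £35,000 share passes to Nkechi's issue; Quentin's £35,000 share passes to Quentin's issue.
Nkechi's share (£35,000) passes entirely to Farrukh.
Quentin's share (£35,000) is divided into 2 shares of £17,500: Nikolai takes £17,500; Florian's £17,500 share passes to Florian's issue.
Florian's share (£17,500) passes entirely to Beatrix.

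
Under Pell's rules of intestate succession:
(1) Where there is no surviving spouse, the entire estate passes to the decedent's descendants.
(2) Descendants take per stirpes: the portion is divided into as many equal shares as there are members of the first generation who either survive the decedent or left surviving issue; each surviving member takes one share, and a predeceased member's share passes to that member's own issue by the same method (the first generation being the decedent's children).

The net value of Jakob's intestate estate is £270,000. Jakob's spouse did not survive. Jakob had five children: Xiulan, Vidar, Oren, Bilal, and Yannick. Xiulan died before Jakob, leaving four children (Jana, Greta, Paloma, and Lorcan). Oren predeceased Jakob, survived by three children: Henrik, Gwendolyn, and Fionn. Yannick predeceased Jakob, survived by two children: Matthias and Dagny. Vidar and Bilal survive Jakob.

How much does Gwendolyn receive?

Gwendolyn receives £18,000.

The entire £270,000 passes to the descendants.
That amount (£270,000) is divided into 5 shares of £54,000: Vidar and Bilal each take £54,000; Xiulan's £54,000 share passes to Xiulan's issue; Oren's £54,000 share passes to Oren's issue; Yannick's £54,000 share passes to Yannick's issue.
Xiulan's share (£54,000) is divided into 4 shares of £13,500: Jana, Greta, Paloma, and Lorcan each take £13,500.
Oren's share (£54,000) is divided into 3 shares of £18,000: Henrik, Gwendolyn, and Fionn each take £18,000.
Yannick's share (£54,000) is divided into 2 shares of £27,000: Matthias and Dagny each take £27,000.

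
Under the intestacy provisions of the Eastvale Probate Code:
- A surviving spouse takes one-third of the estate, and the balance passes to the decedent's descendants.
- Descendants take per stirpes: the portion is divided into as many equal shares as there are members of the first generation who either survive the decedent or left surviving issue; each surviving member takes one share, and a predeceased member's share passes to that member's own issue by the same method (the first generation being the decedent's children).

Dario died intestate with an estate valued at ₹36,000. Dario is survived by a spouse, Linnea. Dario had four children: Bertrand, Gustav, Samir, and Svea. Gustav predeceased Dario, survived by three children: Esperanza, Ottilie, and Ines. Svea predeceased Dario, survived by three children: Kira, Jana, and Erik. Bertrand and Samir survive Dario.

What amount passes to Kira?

Linnea takes one-third of ₹36,000 = ₹12,000. The remaining ₹24,000 passes to the descendants.
The descendants' portion (₹24,000) is divided into 4 shares of ₹6,000: Bertrand and Samir each take ₹6,000; Gustav's ₹6,000 share passes to Gustav's issue; Svea's ₹6,000 share passes to Svea's issue.
Gustav's share (₹6,000) is divided into 3 shares of ₹2,000: Esperanza, Ottilie, and Ines each take ₹2,000.
Svea's share (₹6,000) is divided into 3 shares of ₹2,000: Kira, Jana, and Erik each take ₹2,000.

Kira receives ₹2,000.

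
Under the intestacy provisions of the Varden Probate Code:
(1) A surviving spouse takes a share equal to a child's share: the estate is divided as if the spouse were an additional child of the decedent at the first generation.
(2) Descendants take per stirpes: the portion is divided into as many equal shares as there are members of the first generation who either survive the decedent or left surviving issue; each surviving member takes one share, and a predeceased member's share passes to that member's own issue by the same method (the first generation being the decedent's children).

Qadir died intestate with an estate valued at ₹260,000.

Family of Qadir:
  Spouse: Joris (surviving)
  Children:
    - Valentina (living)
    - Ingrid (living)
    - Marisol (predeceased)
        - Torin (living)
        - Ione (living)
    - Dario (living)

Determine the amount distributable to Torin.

Torin receives ₹26,000.

The spouse counts as an additional share at the children's level, so there are 5 primary shares of ₹52,000. Joris takes one such share (₹52,000).
The children's combined portion (₹208,000) is divided into 4 shares of ₹52,000: Valentina, Ingrid, and Dario each take ₹52,000; Marisol's ₹52,000 share passes to Marisol's issue.
Marisol's share (₹52,000) is divided into 2 shares of ₹26,000: Torin and Ione each take ₹26,000.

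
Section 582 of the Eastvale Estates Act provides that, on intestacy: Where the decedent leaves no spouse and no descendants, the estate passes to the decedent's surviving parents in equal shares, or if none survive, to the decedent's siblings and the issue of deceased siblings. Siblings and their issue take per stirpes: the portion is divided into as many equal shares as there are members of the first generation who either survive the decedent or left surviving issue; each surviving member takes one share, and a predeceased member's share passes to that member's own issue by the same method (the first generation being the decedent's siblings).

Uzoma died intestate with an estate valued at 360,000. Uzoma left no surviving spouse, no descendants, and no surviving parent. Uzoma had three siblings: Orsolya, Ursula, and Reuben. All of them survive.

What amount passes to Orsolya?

Orsolya receives 120,000.

The entire 360,000 passes to the siblings and their issue.
That amount (360,000) is divided into 3 shares of 120,000: Orsolya, Ursula, and Reuben each take 120,000.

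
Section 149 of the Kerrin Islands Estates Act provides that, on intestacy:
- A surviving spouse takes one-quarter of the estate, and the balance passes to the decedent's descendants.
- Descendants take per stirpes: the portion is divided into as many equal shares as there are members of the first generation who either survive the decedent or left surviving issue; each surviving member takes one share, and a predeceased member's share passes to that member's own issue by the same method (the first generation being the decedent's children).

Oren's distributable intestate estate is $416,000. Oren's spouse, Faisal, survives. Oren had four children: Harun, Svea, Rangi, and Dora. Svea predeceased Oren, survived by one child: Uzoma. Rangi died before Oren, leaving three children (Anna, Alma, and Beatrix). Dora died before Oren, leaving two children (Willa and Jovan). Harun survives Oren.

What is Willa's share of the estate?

Faisal takes one-quarter of $416,000 = $104,000. The remaining $312,000 passes to the descendants.
The descendants' portion ($312,000) is divided into 4 shares of $78,000: Harun takes $78,000; Svea's $78,000 share passes to Svea's issue; Rangi's $78,000 share passes to Rangi's issue; Dora's $78,000 share passes to Dora's issue.
Svea's share ($78,000) passes entirely to Uzoma.
Rangi's share ($78,000) is divided into 3 shares of $26,000: Anna, Alma, and Beatrix each take $26,000.
Dora's share ($78,000) is divided into 2 shares of $39,000: Willa and Jovan each take $39,000.

Willa receives $39,000.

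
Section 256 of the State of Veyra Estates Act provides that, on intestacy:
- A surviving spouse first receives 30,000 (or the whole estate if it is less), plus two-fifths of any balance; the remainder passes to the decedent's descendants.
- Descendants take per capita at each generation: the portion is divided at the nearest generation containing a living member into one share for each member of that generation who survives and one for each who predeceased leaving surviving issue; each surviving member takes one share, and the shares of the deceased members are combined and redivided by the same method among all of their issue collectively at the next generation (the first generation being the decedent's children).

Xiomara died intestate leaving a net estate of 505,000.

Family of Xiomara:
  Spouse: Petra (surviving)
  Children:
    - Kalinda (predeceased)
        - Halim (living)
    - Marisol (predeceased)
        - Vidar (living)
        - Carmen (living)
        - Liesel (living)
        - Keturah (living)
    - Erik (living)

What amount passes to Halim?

Halim receives 38,000.

Petra first takes 30,000, leaving a balance of 475,000. Petra then takes two-fifths of the balance (190,000), for a total of 220,000. The remaining 285,000 passes to the descendants.
The descendants' portion (285,000) is divided at the children's generation into 3 shares of 95,000. Erik takes 95,000. The 2 shares of the deceased (Kalinda and Marisol) are combined into a pool of 190,000.
That pool (190,000) is divided at the grandchildren's generation equally among Halim, Vidar, Carmen, Liesel, and Keturah: 38,000 each.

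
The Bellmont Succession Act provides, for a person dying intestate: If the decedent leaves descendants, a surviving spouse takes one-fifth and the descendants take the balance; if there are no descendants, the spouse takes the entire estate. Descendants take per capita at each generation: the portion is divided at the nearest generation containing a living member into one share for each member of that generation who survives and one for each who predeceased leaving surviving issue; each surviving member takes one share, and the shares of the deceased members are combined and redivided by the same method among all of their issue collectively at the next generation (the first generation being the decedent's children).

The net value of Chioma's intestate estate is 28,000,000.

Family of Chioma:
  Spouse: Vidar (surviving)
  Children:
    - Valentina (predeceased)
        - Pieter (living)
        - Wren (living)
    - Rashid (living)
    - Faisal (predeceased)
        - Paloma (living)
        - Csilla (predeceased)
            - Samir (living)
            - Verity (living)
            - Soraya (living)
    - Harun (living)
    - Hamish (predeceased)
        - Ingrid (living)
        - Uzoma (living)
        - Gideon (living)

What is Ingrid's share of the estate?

Vidar takes one-fifth of 28,000,000 = 5,600,000. The remaining 22,400,000 passes to the descendants.
The descendants' portion (22,400,000) is divided at the children's generation into 5 shares of 4,480,000. Rashid and Harun each take 4,480,000. The 3 shares of the deceased (Valentina, Faisal, and Hamish) are combined into a pool of 13,440,000.
That pool (13,440,000) is divided at the grandchildren's generation into 7 shares of 1,920,000. Pieter, Wren, Paloma, Ingrid, Uzoma, and Gideon each take 1,920,000. The remaining share for the deceased Csilla (1,920,000) is carried to the next generation.
That pool (1,920,000) is divided at the great-grandchildren's generation equally among Samir, Verity, and Soraya: 640,000 each.

Ingrid receives 1,920,000.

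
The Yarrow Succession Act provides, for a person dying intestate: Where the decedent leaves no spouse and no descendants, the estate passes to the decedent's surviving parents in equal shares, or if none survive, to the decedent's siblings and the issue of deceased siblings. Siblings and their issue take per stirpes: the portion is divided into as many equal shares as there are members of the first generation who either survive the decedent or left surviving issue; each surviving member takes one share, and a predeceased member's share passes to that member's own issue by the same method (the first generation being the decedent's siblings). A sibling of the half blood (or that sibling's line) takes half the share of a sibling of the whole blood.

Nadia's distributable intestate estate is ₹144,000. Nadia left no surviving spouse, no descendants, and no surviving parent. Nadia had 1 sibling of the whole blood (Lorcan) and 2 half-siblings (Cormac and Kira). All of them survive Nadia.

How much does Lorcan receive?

The entire ₹144,000 passes to the siblings and their issue.
Counting each half-blood sibling's line as half a unit, there are 2 units in ₹144,000, so one unit is ₹72,000. Whole-blood lines (Lorcan) take ₹72,000 each; half-blood lines (Cormac and Kira) take ₹36,000 each.

Lorcan receives ₹72,000.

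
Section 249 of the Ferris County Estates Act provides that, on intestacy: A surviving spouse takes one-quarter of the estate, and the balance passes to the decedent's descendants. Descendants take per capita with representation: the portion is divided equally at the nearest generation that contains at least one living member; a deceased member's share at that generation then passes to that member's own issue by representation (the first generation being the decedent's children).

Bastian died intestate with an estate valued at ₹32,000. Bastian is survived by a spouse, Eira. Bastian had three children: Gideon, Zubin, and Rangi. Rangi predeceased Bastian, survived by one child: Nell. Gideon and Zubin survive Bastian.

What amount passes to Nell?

Nell receives ₹8,000.

Eira takes one-quarter of ₹32,000 = ₹8,000. The remaining ₹24,000 passes to the descendants.
The descendants' portion (₹24,000) is divided into 3 shares of ₹8,000: Gideon and Zubin each take ₹8,000; Rangi's ₹8,000 share passes to Rangi's issue.
Rangi's share (₹8,000) passes entirely to Nell.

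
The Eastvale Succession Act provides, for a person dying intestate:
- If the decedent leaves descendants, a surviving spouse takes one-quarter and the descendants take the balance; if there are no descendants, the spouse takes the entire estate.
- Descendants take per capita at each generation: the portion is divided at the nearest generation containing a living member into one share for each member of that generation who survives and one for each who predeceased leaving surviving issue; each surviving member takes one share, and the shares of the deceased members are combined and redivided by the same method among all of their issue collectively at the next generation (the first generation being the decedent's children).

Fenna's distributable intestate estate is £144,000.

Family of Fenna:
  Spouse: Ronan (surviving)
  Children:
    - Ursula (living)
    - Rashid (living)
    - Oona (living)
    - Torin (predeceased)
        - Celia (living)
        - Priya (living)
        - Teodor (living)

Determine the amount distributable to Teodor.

Ronan takes one-quarter of £144,000 = £36,000. The remaining £108,000 passes to the descendants.
The descendants' portion (£108,000) is divided at the children's generation into 4 shares of £27,000. Ursula, Rashid, and Oona each take £27,000. The remaining share for the deceased Torin (£27,000) is carried to the next generation.
That pool (£27,000) is divided at the grandchildren's generation equally among Celia, Priya, and Teodor: £9,000 each.

Teodor receives £9,000.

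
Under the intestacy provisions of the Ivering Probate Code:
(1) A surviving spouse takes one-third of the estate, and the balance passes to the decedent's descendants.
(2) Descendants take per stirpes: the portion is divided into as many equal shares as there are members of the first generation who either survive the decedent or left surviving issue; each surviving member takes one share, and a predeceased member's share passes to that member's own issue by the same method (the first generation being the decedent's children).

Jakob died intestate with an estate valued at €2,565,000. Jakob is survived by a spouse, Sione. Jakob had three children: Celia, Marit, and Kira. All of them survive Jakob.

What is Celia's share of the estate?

Celia receives €570,000.

Sione takes one-third of €2,565,000 = €855,000. The remaining €1,710,000 passes to the descendants.
The descendants' portion (€1,710,000) is divided into 3 shares of €570,000: Celia, Marit, and Kira each take €570,000.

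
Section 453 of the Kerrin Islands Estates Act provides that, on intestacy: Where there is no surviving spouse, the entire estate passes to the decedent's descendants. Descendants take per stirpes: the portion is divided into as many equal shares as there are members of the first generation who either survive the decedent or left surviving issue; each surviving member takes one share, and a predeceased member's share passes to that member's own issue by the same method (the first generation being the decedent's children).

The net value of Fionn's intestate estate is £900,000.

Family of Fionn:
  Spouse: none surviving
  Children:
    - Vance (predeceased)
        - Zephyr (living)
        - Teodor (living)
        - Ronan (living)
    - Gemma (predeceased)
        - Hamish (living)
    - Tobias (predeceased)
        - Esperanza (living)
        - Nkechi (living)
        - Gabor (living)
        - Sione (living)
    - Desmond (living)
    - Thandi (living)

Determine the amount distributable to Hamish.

The entire £900,000 passes to the descendants.
That amount (£900,000) is divided into 5 shares of £180,000: Desmond and Thandi each take £180,000; Vance's £180,000 share passes to Vance's issue; Gemma's £180,000 share passes to Gemma's issue; Tobias's £180,000 share passes to Tobias's issue.
Vance's share (£180,000) is divided into 3 shares of £60,000: Zephyr, Teodor, and Ronan each take £60,000.
Gemma's share (£180,000) passes entirely to Hamish.
Tobias's share (£180,000) is divided into 4 shares of £45,000: Esperanza, Nkechi, Gabor, and Sione each take £45,000.

Hamish receives £180,000.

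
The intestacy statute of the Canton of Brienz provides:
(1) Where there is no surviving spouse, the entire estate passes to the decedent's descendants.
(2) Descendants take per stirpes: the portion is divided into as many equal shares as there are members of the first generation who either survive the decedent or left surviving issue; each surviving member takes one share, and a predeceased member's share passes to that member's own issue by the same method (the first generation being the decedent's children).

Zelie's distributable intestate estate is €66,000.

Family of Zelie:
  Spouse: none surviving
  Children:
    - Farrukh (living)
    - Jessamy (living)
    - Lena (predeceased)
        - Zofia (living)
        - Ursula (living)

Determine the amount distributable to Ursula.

The entire €66,000 passes to the descendants.
That amount (€66,000) is divided into 3 shares of €22,000: Farrukh and Jessamy each take €22,000; Lena's €22,000 share passes to Lena's issue.
Lena's share (€22,000) is divided into 2 shares of €11,000: Zofia and Ursula each take €11,000.

Ursula receives €11,000.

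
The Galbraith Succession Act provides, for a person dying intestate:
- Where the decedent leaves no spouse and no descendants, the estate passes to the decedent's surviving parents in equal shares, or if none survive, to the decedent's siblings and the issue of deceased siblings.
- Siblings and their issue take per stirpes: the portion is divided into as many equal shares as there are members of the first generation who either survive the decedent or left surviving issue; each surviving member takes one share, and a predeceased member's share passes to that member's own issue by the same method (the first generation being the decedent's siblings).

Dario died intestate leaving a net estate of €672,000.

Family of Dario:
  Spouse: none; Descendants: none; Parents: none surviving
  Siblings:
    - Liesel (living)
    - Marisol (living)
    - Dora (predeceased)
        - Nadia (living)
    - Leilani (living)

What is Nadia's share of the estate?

Nadia receives €168,000.

The entire €672,000 passes to the siblings and their issue.
That amount (€672,000) is divided into 4 shares of €168,000: Liesel, Marisol, and Leilani each take €168,000; Dora's €168,000 share passes to Dora's issue.
Dora's share (€168,000) passes entirely to Nadia.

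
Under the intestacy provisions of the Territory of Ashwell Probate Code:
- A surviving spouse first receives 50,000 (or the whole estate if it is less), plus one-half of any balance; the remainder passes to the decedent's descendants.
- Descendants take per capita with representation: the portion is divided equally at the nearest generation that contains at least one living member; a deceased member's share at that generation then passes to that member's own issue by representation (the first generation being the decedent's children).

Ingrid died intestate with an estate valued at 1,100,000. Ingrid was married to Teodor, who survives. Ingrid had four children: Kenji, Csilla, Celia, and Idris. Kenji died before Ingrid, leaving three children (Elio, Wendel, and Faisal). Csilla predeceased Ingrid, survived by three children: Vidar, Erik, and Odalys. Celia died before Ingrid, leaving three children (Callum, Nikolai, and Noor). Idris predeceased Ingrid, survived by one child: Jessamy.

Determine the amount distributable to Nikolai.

Teodor first takes 50,000, leaving a balance of 1,050,000. Teodor then takes one-half of the balance (525,000), for a total of 575,000. The remaining 525,000 passes to the descendants.
No child survives, so the initial division is made at the grandchildren's generation.
The descendants' portion (525,000) is divided into 10 shares of 52,500: Elio, Wendel, Faisal, Vidar, Erik, Odalys, Callum, Nikolai, Noor, and Jessamy each take 52,500.

Nikolai receives 52,500.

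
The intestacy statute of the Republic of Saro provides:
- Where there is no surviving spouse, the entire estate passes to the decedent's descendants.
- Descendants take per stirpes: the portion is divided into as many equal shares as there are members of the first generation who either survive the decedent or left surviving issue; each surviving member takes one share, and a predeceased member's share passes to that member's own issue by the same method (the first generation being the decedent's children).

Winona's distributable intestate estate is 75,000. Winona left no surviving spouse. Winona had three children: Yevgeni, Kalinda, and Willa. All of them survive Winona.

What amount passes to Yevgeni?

The entire 75,000 passes to the descendants.
That amount (75,000) is divided into 3 shares of 25,000: Yevgeni, Kalinda, and Willa each take 25,000.

Yevgeni receives 25,000.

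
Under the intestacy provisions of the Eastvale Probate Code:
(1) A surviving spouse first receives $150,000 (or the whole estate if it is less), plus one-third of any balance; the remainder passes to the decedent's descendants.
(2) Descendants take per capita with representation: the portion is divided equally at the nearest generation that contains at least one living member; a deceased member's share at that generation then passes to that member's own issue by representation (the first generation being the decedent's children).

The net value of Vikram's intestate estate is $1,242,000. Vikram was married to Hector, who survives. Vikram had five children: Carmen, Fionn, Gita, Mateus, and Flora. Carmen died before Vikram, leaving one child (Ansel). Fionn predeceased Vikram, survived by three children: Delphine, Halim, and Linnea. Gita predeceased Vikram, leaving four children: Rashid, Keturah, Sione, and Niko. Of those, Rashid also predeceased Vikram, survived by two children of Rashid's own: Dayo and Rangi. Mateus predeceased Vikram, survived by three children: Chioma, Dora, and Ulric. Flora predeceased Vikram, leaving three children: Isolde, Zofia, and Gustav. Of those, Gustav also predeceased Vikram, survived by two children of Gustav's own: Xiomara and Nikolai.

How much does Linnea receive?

Linnea receives $52,000.

Hector first takes $150,000, leaving a balance of $1,092,000. Hector then takes one-third of the balance ($364,000), for a total of $514,000. The remaining $728,000 passes to the descendants.
No child survives, so the initial division is made at the grandchildren's generation.
The descendants' portion ($728,000) is divided into 14 shares of $52,000: Ansel, Delphine, Halim, Linnea, Keturah, Sione, Niko, Chioma, Dora, Ulric, Isolde, and Zofia each take $52,000; Rashid's $52,000 share passes to Rashid's issue; Gustav's $52,000 share passes to Gustav's issue.
Rashid's share ($52,000) is divided into 2 shares of $26,000: Dayo and Rangi each take $26,000.
Gustav's share ($52,000) is divided into 2 shares of $26,000: Xiomara and Nikolai each take $26,000.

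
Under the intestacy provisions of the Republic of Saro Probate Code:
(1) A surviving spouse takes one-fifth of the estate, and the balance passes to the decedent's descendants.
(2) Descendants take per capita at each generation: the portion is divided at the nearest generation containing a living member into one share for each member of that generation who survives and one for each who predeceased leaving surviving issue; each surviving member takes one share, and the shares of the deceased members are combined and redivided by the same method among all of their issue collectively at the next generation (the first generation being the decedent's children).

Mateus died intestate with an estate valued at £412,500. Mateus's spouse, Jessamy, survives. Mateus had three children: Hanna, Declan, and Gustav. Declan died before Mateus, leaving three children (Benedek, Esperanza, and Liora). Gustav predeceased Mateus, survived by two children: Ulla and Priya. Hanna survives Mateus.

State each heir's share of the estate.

Jessamy takes one-fifth of £412,500 = £82,500. The remaining £330,000 passes to the descendants.
The descendants' portion (£330,000) is divided at the children's generation into 3 shares of £110,000. Hanna takes £110,000. The 2 shares of the deceased (Declan and Gustav) are combined into a pool of £220,000.
That pool (£220,000) is divided at the grandchildren's generation equally among Benedek, Esperanza, Liora, Ulla, and Priya: £44,000 each.

Jessamy: £82,500; Hanna: £110,000; Benedek: £44,000; Esperanza: £44,000; Liora: £44,000; Ulla: £44,000; Priya: £44,000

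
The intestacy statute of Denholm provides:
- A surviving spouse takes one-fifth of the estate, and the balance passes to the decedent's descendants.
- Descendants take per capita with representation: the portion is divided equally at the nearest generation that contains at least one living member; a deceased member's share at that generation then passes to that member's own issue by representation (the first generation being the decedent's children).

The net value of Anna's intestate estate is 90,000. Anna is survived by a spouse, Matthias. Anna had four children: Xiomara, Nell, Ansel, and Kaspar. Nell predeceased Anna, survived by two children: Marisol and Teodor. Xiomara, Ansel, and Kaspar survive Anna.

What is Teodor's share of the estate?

Matthias takes one-fifth of 90,000 = 18,000. The remaining 72,000 passes to the descendants.
The descendants' portion (72,000) is divided into 4 shares of 18,000: Xiomara, Ansel, and Kaspar each take 18,000; Nell's 18,000 share passes to Nell's issue.
Nell's share (18,000) is divided into 2 shares of 9,000: Marisol and Teodor each take 9,000.

Teodor receives 9,000.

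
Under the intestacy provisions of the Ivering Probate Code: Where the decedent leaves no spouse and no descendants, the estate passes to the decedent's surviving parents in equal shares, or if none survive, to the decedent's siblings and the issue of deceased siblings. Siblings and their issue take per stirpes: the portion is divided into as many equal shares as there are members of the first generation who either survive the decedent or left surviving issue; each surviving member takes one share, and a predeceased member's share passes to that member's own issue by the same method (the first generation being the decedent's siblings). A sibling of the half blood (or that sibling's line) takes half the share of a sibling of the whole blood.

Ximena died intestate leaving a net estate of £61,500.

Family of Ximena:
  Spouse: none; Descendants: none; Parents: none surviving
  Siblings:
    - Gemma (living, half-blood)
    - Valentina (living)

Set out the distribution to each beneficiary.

Gemma: £20,500; Valentina: £41,000

The entire £61,500 passes to the siblings and their issue.
Counting each half-blood sibling's line as half a unit, there are 3/2 units in £61,500, so one unit is £41,000. Whole-blood lines (Valentina) take £41,000 each; half-blood lines (Gemma) take £20,500 each.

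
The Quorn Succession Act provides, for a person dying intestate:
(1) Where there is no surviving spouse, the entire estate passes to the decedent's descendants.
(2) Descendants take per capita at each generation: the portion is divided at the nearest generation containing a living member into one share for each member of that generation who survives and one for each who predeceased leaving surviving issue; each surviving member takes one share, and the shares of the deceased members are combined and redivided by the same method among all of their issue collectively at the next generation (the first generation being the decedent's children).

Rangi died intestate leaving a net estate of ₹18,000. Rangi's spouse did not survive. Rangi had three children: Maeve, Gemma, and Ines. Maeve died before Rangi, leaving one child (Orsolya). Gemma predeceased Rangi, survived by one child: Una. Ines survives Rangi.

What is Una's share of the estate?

The entire ₹18,000 passes to the descendants.
That amount (₹18,000) is divided at the children's generation into 3 shares of ₹6,000. Ines takes ₹6,000. The 2 shares of the deceased (Maeve and Gemma) are combined into a pool of ₹12,000.
That pool (₹12,000) is divided at the grandchildren's generation equally among Orsolya and Una: ₹6,000 each.

Una receives ₹6,000.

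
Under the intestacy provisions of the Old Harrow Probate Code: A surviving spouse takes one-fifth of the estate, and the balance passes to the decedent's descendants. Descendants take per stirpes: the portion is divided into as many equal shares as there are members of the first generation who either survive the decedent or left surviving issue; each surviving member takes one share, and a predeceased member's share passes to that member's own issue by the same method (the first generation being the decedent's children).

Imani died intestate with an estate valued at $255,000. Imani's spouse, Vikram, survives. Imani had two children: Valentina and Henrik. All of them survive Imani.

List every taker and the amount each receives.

Vikram takes one-fifth of $255,000 = $51,000. The remaining $204,000 passes to the descendants.
The descendants' portion ($204,000) is divided into 2 shares of $102,000: Valentina and Henrik each take $102,000.

Vikram: $51,000; Valentina: $102,000; Henrik: $102,000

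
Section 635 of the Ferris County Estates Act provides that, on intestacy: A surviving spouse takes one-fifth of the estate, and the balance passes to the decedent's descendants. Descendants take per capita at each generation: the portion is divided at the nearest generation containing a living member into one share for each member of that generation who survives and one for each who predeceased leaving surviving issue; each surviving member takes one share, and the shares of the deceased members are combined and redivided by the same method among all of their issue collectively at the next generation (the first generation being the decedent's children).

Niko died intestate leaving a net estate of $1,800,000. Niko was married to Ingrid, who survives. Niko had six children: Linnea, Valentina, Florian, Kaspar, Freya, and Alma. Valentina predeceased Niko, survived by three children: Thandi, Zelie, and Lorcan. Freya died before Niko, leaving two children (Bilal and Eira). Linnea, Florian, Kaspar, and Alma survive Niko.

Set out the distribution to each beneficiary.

Ingrid: $360,000; Linnea: $240,000; Thandi: $96,000; Zelie: $96,000; Lorcan: $96,000; Florian: $240,000; Kaspar: $240,000; Bilal: $96,000; Eira: $96,000; Alma: $240,000

Ingrid takes one-fifth of $1,800,000 = $360,000. The remaining $1,440,000 passes to the descendants.
The descendants' portion ($1,440,000) is divided at the children's generation into 6 shares of $240,000. Linnea, Florian, Kaspar, and Alma each take $240,000. The 2 shares of the deceased (Valentina and Freya) are combined into a pool of $480,000.
That pool ($480,000) is divided at the grandchildren's generation equally among Thandi, Zelie, Lorcan, Bilal, and Eira: $96,000 each.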